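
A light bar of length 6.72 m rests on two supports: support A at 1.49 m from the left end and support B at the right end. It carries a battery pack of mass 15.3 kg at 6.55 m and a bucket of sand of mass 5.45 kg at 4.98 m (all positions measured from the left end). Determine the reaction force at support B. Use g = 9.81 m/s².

Take moments about support A.
Battery pack: 15.3 × 9.81 = 150.1 N down at 6.55 m → arm 5.06 m, τ = 150.1 × 5.06 = 759.5 N·m clockwise.
Bucket of sand: 5.45 × 9.81 = 53.46 N down at 4.98 m → arm 3.49 m, τ = 53.46 × 3.49 = 186.6 N·m clockwise.
Net load moment about support A = 946.1 N·m clockwise.
Reaction R at support B is upward at 6.72 m, arm 5.23 m → moment R × 5.23 counterclockwise.
Balancing moments: R × 5.23 = 946.1, giving R = 181 N.

R_B ≈ 181 N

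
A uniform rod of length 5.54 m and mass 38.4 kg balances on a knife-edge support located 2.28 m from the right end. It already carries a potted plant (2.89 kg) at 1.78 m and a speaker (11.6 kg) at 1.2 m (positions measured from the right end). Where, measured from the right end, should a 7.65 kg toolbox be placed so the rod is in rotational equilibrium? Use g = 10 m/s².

x ≈ 1.65 m from the right end

Choose the knife-edge support (at 2.28 m from the right end) as the axis so the support reaction has zero arm there.
Beam weight: 38.4 × 10 = 384 N down at 2.77 m → arm 0.49 m, τ = 384 × 0.49 = 188.2 N·m counterclockwise.
Potted plant: 2.89 × 10 = 28.9 N down at 1.78 m → arm 0.5 m, τ = 28.9 × 0.5 = 14.45 N·m clockwise.
Speaker: 11.6 × 10 = 116 N down at 1.2 m → arm 1.08 m, τ = 116 × 1.08 = 125.3 N·m clockwise.
Net moment of existing loads = 48.45 N·m counterclockwise.
The toolbox weighs 7.65 × 10 = 76.5 N and must supply an equal clockwise moment, so its lever arm about the knife-edge support is 48.45 / 76.5 = 0.633 m.
That puts it at 2.28 − 0.633 = 1.65 m from the right end.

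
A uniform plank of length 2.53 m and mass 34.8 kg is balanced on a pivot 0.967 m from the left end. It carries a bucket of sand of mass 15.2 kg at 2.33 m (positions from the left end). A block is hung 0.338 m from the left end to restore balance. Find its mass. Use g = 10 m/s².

Choose the pivot (at 0.967 m from the left end) as the axis so the support reaction has zero arm there.
Beam weight: 34.8 × 10 = 348 N down at 1.265 m → arm 0.298 m, τ = 348 × 0.298 = 103.7 N·m clockwise.
Bucket of sand: 15.2 × 10 = 152 N down at 2.33 m → arm 1.363 m, τ = 152 × 1.363 = 207.2 N·m clockwise.
Net moment of known loads = 310.9 N·m clockwise.
An unknown mass m at 0.338 m has arm 0.629 m; its moment is m·g·0.629 counterclockwise.
Balancing moments: m × 10 × 0.629 = 310.9, giving m = 310.9 / (10 × 0.629) = 49.4 kg.

m ≈ 49.4 kg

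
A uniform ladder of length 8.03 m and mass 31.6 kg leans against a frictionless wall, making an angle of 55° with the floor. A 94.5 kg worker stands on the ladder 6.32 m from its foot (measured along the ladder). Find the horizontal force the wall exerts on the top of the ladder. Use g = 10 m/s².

N_wall ≈ 631 N

About the foot of the ladder:
Ladder weight 31.6×10 = 316 N acts at 4.015 m along the ladder; its horizontal arm is 4.015·cos55° = 2.303 m → τ = 727.7 N·m clockwise.
Worker: 94.5×10 = 945 N at 6.32 m → arm 3.625 m → τ = 3426 N·m clockwise.
Wall normal N acts horizontally at the top; its moment arm is the height L sinθ = 8.03·sin55° = 6.578 m, counterclockwise.
Balancing moments: N × 6.578 = 4154, giving N = 631 N.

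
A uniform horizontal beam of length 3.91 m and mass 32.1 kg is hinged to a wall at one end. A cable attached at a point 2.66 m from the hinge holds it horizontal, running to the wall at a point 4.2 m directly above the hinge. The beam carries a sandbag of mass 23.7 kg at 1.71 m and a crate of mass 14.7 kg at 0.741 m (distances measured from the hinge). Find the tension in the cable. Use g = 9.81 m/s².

T ≈ 498 N

Taking torques about the hinge:
Beam weight: 32.1 × 9.81 = 314.9 N down at 1.955 m → arm 1.955 m, τ = 314.9 × 1.955 = 615.6 N·m clockwise.
Sandbag: 23.7 × 9.81 = 232.5 N down at 1.71 m → arm 1.71 m, τ = 232.5 × 1.71 = 397.6 N·m clockwise.
Crate: 14.7 × 9.81 = 144.2 N down at 0.741 m → arm 0.741 m, τ = 144.2 × 0.741 = 106.9 N·m clockwise.
Total clockwise load moment = 1120 N·m.
The cable tension T acts at 2.66 m; only its component perpendicular to the beam, T sinθ, produces torque. sinθ = h/√(h²+d²) = 4.2/√(4.2²+2.66²) = 0.8448.
Balancing moments: T × 2.66 × 0.8448 = 1120, giving T = 1120 / 2.247 = 498 N.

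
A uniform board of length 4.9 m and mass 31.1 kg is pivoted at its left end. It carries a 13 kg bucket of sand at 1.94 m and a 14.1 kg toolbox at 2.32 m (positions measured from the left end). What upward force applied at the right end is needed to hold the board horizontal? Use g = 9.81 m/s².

F ≈ 269 N

About the left end:
Beam weight: 31.1 × 9.81 = 305.1 N down at 2.45 m → arm 2.45 m, τ = 305.1 × 2.45 = 747.5 N·m clockwise.
Bucket of sand: 13 × 9.81 = 127.5 N down at 1.94 m → arm 1.94 m, τ = 127.5 × 1.94 = 247.3 N·m clockwise.
Toolbox: 14.1 × 9.81 = 138.3 N down at 2.32 m → arm 2.32 m, τ = 138.3 × 2.32 = 320.9 N·m clockwise.
Net moment of the loads = 1316 N·m clockwise.
The upward force F acts at the right end, arm 4.9 m, giving F × 4.9 counterclockwise.
Setting net torque to zero: F × 4.9 = 1316 → F = 1316 / 4.9 = 269 N.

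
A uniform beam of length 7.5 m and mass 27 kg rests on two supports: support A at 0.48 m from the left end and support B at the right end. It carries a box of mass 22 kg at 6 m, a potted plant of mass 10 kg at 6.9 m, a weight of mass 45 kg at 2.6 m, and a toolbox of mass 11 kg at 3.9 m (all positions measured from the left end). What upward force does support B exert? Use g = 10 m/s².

Take moments about support A.
Beam weight: 27 × 10 = 270 N down at 3.75 m → arm 3.27 m, τ = 270 × 3.27 = 882.9 N·m clockwise.
Box: 22 × 10 = 220 N down at 6 m → arm 5.52 m, τ = 220 × 5.52 = 1214 N·m clockwise.
Potted plant: 10 × 10 = 100 N down at 6.9 m → arm 6.42 m, τ = 100 × 6.42 = 642 N·m clockwise.
Weight: 45 × 10 = 450 N down at 2.6 m → arm 2.12 m, τ = 450 × 2.12 = 954 N·m clockwise.
Toolbox: 11 × 10 = 110 N down at 3.9 m → arm 3.42 m, τ = 110 × 3.42 = 376.2 N·m clockwise.
Net load moment about support A = 4069 N·m clockwise.
Reaction R at support B is upward at 7.5 m, arm 7.02 m → moment R × 7.02 counterclockwise.
For rotational equilibrium, R × 7.02 = 4069, so R = 580 N.

R_B ≈ 580 N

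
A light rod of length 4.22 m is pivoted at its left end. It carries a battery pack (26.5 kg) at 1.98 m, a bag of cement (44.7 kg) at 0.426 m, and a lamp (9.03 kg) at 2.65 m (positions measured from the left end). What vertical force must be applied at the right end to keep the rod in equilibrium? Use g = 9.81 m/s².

Taking torques about the left end:
Battery pack: 26.5 × 9.81 = 260 N down at 1.98 m → arm 1.98 m, τ = 260 × 1.98 = 514.8 N·m clockwise.
Bag of cement: 44.7 × 9.81 = 438.5 N down at 0.426 m → arm 0.426 m, τ = 438.5 × 0.426 = 186.8 N·m clockwise.
Lamp: 9.03 × 9.81 = 88.58 N down at 2.65 m → arm 2.65 m, τ = 88.58 × 2.65 = 234.7 N·m clockwise.
Net moment of the loads = 936.3 N·m clockwise.
The upward force F acts at the right end, arm 4.22 m, giving F × 4.22 counterclockwise.
Balancing moments: F × 4.22 = 936.3, giving F = 936.3 / 4.22 = 222 N.

F ≈ 222 N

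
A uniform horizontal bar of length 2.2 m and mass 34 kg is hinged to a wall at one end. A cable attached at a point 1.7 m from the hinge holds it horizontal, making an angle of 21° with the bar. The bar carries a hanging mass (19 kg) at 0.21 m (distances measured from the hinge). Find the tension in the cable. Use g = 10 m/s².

T ≈ 679 N

Sum moments about the hinge (the unknown hinge reaction has zero arm there).
Beam weight: 34 × 10 = 340 N down at 1.1 m → arm 1.1 m, τ = 340 × 1.1 = 374 N·m clockwise.
Hanging mass: 19 × 10 = 190 N down at 0.21 m → arm 0.21 m, τ = 190 × 0.21 = 39.9 N·m clockwise.
Total clockwise load moment = 413.9 N·m.
The cable tension T acts at 1.7 m; only its component perpendicular to the bar, T sinθ, produces torque. sin 21° = 0.3584.
Setting net torque to zero: T × 1.7 × 0.3584 = 413.9 → T = 413.9 / 0.6093 = 679 N.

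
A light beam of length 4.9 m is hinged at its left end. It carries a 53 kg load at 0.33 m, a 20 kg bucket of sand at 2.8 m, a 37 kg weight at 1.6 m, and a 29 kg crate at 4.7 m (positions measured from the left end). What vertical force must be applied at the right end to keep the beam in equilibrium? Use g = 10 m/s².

F ≈ 549 N

About the left end:
Load: 53 × 10 = 530 N down at 0.33 m → arm 0.33 m, τ = 530 × 0.33 = 174.9 N·m clockwise.
Bucket of sand: 20 × 10 = 200 N down at 2.8 m → arm 2.8 m, τ = 200 × 2.8 = 560 N·m clockwise.
Weight: 37 × 10 = 370 N down at 1.6 m → arm 1.6 m, τ = 370 × 1.6 = 592 N·m clockwise.
Crate: 29 × 10 = 290 N down at 4.7 m → arm 4.7 m, τ = 290 × 4.7 = 1363 N·m clockwise.
Net moment of the loads = 2690 N·m clockwise.
The upward force F acts at the right end, arm 4.9 m, giving F × 4.9 counterclockwise.
For rotational equilibrium, F × 4.9 = 2690, so F = 2690 / 4.9 = 549 N.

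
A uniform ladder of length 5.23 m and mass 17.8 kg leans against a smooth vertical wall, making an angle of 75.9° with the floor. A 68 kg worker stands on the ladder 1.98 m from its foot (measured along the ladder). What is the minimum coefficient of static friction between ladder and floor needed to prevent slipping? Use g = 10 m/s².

μ_min ≈ 0.101

Choose the foot of the ladder as the axis so the floor normal and friction both act there and drop out.
Ladder weight 17.8×10 = 178 N acts at 2.615 m along the ladder; its horizontal arm is 2.615·cos75.9° = 0.6371 m → τ = 113.4 N·m clockwise.
Worker: 68×10 = 680 N at 1.98 m → arm 0.4824 m → τ = 328 N·m clockwise.
Wall normal N acts horizontally at the top; its moment arm is the height L sinθ = 5.23·sin75.9° = 5.072 m, counterclockwise.
Στ = 0 ⇒ N × 5.072 = 441.4 ⇒ N = 87.03 N.
ΣFx = 0 ⇒ f = N_wall = 87.03 N. ΣFy = 0 ⇒ N_floor = 858 N.
μ_min = f / N_floor = 87.03 / 858 = 0.101.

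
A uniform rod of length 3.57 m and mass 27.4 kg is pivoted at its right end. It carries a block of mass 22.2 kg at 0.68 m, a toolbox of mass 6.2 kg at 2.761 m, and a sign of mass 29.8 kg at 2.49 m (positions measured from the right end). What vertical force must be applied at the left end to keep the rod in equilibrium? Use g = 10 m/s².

F ≈ 435 N

Take moments about the right end.
Beam weight: 27.4 × 10 = 274 N down at 1.785 m → arm 1.785 m, τ = 274 × 1.785 = 489.1 N·m counterclockwise.
Block: 22.2 × 10 = 222 N down at 0.68 m → arm 0.68 m, τ = 222 × 0.68 = 151 N·m counterclockwise.
Toolbox: 6.2 × 10 = 62 N down at 2.761 m → arm 2.761 m, τ = 62 × 2.761 = 171.2 N·m counterclockwise.
Sign: 29.8 × 10 = 298 N down at 2.49 m → arm 2.49 m, τ = 298 × 2.49 = 742 N·m counterclockwise.
Net moment of the loads = 1553 N·m counterclockwise.
The upward force F acts at the left end, arm 3.57 m, giving F × 3.57 clockwise.
Στ = 0 ⇒ F × 3.57 = 1553 ⇒ F = 1553 / 3.57 = 435 N.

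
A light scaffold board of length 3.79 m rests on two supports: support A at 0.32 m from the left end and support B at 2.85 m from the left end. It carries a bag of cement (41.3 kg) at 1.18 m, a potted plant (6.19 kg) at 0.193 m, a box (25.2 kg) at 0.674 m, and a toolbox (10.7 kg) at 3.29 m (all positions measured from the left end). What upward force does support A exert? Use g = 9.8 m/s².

R_A ≈ 525 N

About support B:
Bag of cement: 41.3 × 9.8 = 404.7 N down at 1.18 m → arm 1.67 m, τ = 404.7 × 1.67 = 675.8 N·m counterclockwise.
Potted plant: 6.19 × 9.8 = 60.66 N down at 0.193 m → arm 2.657 m, τ = 60.66 × 2.657 = 161.2 N·m counterclockwise.
Box: 25.2 × 9.8 = 247 N down at 0.674 m → arm 2.176 m, τ = 247 × 2.176 = 537.5 N·m counterclockwise.
Toolbox: 10.7 × 9.8 = 104.9 N down at 3.29 m → arm 0.44 m, τ = 104.9 × 0.44 = 46.16 N·m clockwise.
Net load moment about support B = 1328 N·m counterclockwise.
Reaction R at support A is upward at 0.32 m, arm 2.53 m → moment R × 2.53 clockwise.
Στ = 0 ⇒ R × 2.53 = 1328 ⇒ R = 525 N.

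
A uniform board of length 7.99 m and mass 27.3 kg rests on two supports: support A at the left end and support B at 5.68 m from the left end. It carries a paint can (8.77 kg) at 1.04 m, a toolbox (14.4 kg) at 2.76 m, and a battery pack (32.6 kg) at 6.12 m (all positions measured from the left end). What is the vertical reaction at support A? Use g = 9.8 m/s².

R_A ≈ 197 N

Take moments about support B.
Beam weight: 27.3 × 9.8 = 267.5 N down at 3.995 m → arm 1.685 m, τ = 267.5 × 1.685 = 450.7 N·m counterclockwise.
Paint can: 8.77 × 9.8 = 85.95 N down at 1.04 m → arm 4.64 m, τ = 85.95 × 4.64 = 398.8 N·m counterclockwise.
Toolbox: 14.4 × 9.8 = 141.1 N down at 2.76 m → arm 2.92 m, τ = 141.1 × 2.92 = 412 N·m counterclockwise.
Battery pack: 32.6 × 9.8 = 319.5 N down at 6.12 m → arm 0.44 m, τ = 319.5 × 0.44 = 140.6 N·m clockwise.
Net load moment about support B = 1121 N·m counterclockwise.
Reaction R at support A is upward at 0 m, arm 5.68 m → moment R × 5.68 clockwise.
For rotational equilibrium, R × 5.68 = 1121, so R = 197 N.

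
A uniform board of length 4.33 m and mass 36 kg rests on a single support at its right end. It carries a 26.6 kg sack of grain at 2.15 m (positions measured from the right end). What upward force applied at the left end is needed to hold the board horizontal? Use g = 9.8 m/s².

F ≈ 306 N

Take moments about the right end.
Beam weight: 36 × 9.8 = 352.8 N down at 2.165 m → arm 2.165 m, τ = 352.8 × 2.165 = 763.8 N·m counterclockwise.
Sack of grain: 26.6 × 9.8 = 260.7 N down at 2.15 m → arm 2.15 m, τ = 260.7 × 2.15 = 560.5 N·m counterclockwise.
Net moment of the loads = 1324 N·m counterclockwise.
The upward force F acts at the left end, arm 4.33 m, giving F × 4.33 clockwise.
Balancing moments: F × 4.33 = 1324, giving F = 1324 / 4.33 = 306 N.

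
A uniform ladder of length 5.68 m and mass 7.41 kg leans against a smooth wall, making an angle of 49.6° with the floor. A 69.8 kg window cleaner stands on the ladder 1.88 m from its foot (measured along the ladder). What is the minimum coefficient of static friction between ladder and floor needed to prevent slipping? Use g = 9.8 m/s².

μ_min ≈ 0.295

Taking torques about the foot of the ladder:
Ladder weight 7.41×9.8 = 72.62 N acts at 2.84 m along the ladder; its horizontal arm is 2.84·cos49.6° = 1.841 m → τ = 133.7 N·m clockwise.
Window cleaner: 69.8×9.8 = 684 N at 1.88 m → arm 1.218 m → τ = 833.1 N·m clockwise.
Wall normal N acts horizontally at the top; its moment arm is the height L sinθ = 5.68·sin49.6° = 4.326 m, counterclockwise.
Setting net torque to zero: N × 4.326 = 966.8 → N = 223.5 N.
ΣFx = 0 ⇒ f = N_wall = 223.5 N. ΣFy = 0 ⇒ N_floor = 756.6 N.
μ_min = f / N_floor = 223.5 / 756.6 = 0.295.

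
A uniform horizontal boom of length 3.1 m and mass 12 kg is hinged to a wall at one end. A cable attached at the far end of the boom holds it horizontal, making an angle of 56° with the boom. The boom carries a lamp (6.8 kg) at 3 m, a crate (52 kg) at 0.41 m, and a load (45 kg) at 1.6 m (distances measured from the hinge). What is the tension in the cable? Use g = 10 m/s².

Take moments about the hinge.
Beam weight: 12 × 10 = 120 N down at 1.55 m → arm 1.55 m, τ = 120 × 1.55 = 186 N·m clockwise.
Lamp: 6.8 × 10 = 68 N down at 3 m → arm 3 m, τ = 68 × 3 = 204 N·m clockwise.
Crate: 52 × 10 = 520 N down at 0.41 m → arm 0.41 m, τ = 520 × 0.41 = 213.2 N·m clockwise.
Load: 45 × 10 = 450 N down at 1.6 m → arm 1.6 m, τ = 450 × 1.6 = 720 N·m clockwise.
Total clockwise load moment = 1323 N·m.
The cable tension T acts at 3.1 m; only its component perpendicular to the boom, T sinθ, produces torque. sin 56° = 0.829.
For rotational equilibrium, T × 3.1 × 0.829 = 1323, so T = 1323 / 2.57 = 515 N.

T ≈ 515 N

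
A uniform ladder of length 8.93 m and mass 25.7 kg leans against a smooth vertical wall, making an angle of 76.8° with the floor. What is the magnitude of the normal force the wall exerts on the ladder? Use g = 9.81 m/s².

About the foot of the ladder:
Ladder weight 25.7×9.81 = 252.1 N acts at 4.465 m along the ladder; its horizontal arm is 4.465·cos76.8° = 1.02 m → τ = 257.1 N·m clockwise.
Wall normal N acts horizontally at the top; its moment arm is the height L sinθ = 8.93·sin76.8° = 8.694 m, counterclockwise.
For rotational equilibrium, N × 8.694 = 257.1, so N = 29.6 N.

N_wall ≈ 29.6 N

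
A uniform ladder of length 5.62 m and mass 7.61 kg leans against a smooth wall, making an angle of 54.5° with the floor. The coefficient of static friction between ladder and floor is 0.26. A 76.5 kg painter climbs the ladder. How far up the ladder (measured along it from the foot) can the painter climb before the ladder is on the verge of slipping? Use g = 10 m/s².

d ≈ 1.97 m

About the foot of the ladder:
Ladder weight 7.61×10 = 76.1 N acts at 2.81 m along the ladder; its horizontal arm is 2.81·cos54.5° = 1.632 m → τ = 124.2 N·m clockwise.
Painter weight 76.5×10 = 765 N at distance d → arm d·cos54.5° → τ = 765·d·0.5807 clockwise.
Wall normal N at the top has arm L sinθ = 4.575 m counterclockwise, so Στ = 0 gives N·4.575 = 124.2 + 444.2·d.
ΣFy = 0 ⇒ N_floor = 841.1 N, so the maximum friction is μ_s·N_floor = 0.26×841.1 = 218.7 N. ΣFx = 0 ⇒ N_wall = f, so at the slipping point N = 218.7 N.
Substituting: 218.7×4.575 = 124.2 + 444.2·d ⇒ d = (1001 − 124.2) / 444.2 = 1.97 m.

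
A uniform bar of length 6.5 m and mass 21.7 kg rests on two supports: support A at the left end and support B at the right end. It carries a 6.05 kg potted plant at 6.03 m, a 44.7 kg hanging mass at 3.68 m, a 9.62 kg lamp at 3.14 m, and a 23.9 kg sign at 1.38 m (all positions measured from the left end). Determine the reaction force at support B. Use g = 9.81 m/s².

About support A:
Beam weight: 21.7 × 9.81 = 212.9 N down at 3.25 m → arm 3.25 m, τ = 212.9 × 3.25 = 691.9 N·m clockwise.
Potted plant: 6.05 × 9.81 = 59.35 N down at 6.03 m → arm 6.03 m, τ = 59.35 × 6.03 = 357.9 N·m clockwise.
Hanging mass: 44.7 × 9.81 = 438.5 N down at 3.68 m → arm 3.68 m, τ = 438.5 × 3.68 = 1614 N·m clockwise.
Lamp: 9.62 × 9.81 = 94.37 N down at 3.14 m → arm 3.14 m, τ = 94.37 × 3.14 = 296.3 N·m clockwise.
Sign: 23.9 × 9.81 = 234.5 N down at 1.38 m → arm 1.38 m, τ = 234.5 × 1.38 = 323.6 N·m clockwise.
Net load moment about support A = 3284 N·m clockwise.
Reaction R at support B is upward at 6.5 m, arm 6.5 m → moment R × 6.5 counterclockwise.
Balancing moments: R × 6.5 = 3284, giving R = 505 N.

R_B ≈ 505 N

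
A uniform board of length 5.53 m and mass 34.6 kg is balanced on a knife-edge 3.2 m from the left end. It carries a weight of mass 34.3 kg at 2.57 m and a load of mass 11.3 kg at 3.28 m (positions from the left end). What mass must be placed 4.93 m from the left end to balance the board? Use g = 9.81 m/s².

m ≈ 20.7 kg

About the knife-edge (at 3.2 m from the left end):
Beam weight: 34.6 × 9.81 = 339.4 N down at 2.765 m → arm 0.435 m, τ = 339.4 × 0.435 = 147.6 N·m counterclockwise.
Weight: 34.3 × 9.81 = 336.5 N down at 2.57 m → arm 0.63 m, τ = 336.5 × 0.63 = 212 N·m counterclockwise.
Load: 11.3 × 9.81 = 110.9 N down at 3.28 m → arm 0.08 m, τ = 110.9 × 0.08 = 8.872 N·m clockwise.
Net moment of known loads = 350.7 N·m counterclockwise.
An unknown mass m at 4.93 m has arm 1.73 m; its moment is m·g·1.73 clockwise.
Στ = 0 ⇒ m × 9.81 × 1.73 = 350.7 ⇒ m = 350.7 / (9.81 × 1.73) = 20.7 kg.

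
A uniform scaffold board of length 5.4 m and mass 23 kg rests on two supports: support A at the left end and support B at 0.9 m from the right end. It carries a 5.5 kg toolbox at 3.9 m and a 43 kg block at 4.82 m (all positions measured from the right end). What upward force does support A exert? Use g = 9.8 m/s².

R_A ≈ 493 N

Take moments about support B.
Beam weight: 23 × 9.8 = 225.4 N down at 2.7 m → arm 1.8 m, τ = 225.4 × 1.8 = 405.7 N·m counterclockwise.
Toolbox: 5.5 × 9.8 = 53.9 N down at 3.9 m → arm 3 m, τ = 53.9 × 3 = 161.7 N·m counterclockwise.
Block: 43 × 9.8 = 421.4 N down at 4.82 m → arm 3.92 m, τ = 421.4 × 3.92 = 1652 N·m counterclockwise.
Net load moment about support B = 2219 N·m counterclockwise.
Reaction R at support A is upward at 5.4 m, arm 4.5 m → moment R × 4.5 clockwise.
For rotational equilibrium, R × 4.5 = 2219, so R = 493 N.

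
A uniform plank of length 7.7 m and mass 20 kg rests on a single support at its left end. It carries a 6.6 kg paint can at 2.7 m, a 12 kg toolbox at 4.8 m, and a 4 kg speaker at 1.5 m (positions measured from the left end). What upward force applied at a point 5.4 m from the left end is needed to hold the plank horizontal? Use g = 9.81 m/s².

F ≈ 288 N

Sum moments about the left end (the unknown pivot reaction has zero arm there).
Beam weight: 20 × 9.81 = 196.2 N down at 3.85 m → arm 3.85 m, τ = 196.2 × 3.85 = 755.4 N·m clockwise.
Paint can: 6.6 × 9.81 = 64.75 N down at 2.7 m → arm 2.7 m, τ = 64.75 × 2.7 = 174.8 N·m clockwise.
Toolbox: 12 × 9.81 = 117.7 N down at 4.8 m → arm 4.8 m, τ = 117.7 × 4.8 = 565 N·m clockwise.
Speaker: 4 × 9.81 = 39.24 N down at 1.5 m → arm 1.5 m, τ = 39.24 × 1.5 = 58.86 N·m clockwise.
Net moment of the loads = 1554 N·m clockwise.
The upward force F acts at a point 5.4 m from the left end, arm 5.4 m, giving F × 5.4 counterclockwise.
Balancing moments: F × 5.4 = 1554, giving F = 1554 / 5.4 = 288 N.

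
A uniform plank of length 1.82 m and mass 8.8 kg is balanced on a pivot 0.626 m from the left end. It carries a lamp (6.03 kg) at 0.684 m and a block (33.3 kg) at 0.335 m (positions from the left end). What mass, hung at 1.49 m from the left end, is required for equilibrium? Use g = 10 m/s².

m ≈ 7.92 kg

Sum moments about the pivot (at 0.626 m from the left end) (the support reaction has zero arm there).
Beam weight: 8.8 × 10 = 88 N down at 0.91 m → arm 0.284 m, τ = 88 × 0.284 = 24.99 N·m clockwise.
Lamp: 6.03 × 10 = 60.3 N down at 0.684 m → arm 0.058 m, τ = 60.3 × 0.058 = 3.497 N·m clockwise.
Block: 33.3 × 10 = 333 N down at 0.335 m → arm 0.291 m, τ = 333 × 0.291 = 96.9 N·m counterclockwise.
Net moment of known loads = 68.41 N·m counterclockwise.
An unknown mass m at 1.49 m has arm 0.864 m; its moment is m·g·0.864 clockwise.
Στ = 0 ⇒ m × 10 × 0.864 = 68.41 ⇒ m = 68.41 / (10 × 0.864) = 7.92 kg.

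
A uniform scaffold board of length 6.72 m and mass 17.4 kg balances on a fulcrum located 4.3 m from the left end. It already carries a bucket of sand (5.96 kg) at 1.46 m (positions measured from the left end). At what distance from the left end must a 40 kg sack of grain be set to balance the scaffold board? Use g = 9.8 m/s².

Sum moments about the fulcrum (at 4.3 m from the left end) (the support reaction has zero arm there).
Beam weight: 17.4 × 9.8 = 170.5 N down at 3.36 m → arm 0.94 m, τ = 170.5 × 0.94 = 160.3 N·m counterclockwise.
Bucket of sand: 5.96 × 9.8 = 58.41 N down at 1.46 m → arm 2.84 m, τ = 58.41 × 2.84 = 165.9 N·m counterclockwise.
Net moment of existing loads = 326.2 N·m counterclockwise.
The sack of grain weighs 40 × 9.8 = 392 N and must supply an equal clockwise moment, so its lever arm about the fulcrum is 326.2 / 392 = 0.832 m.
That puts it at 4.3 + 0.832 = 5.13 m from the left end.

x ≈ 5.13 m from the left end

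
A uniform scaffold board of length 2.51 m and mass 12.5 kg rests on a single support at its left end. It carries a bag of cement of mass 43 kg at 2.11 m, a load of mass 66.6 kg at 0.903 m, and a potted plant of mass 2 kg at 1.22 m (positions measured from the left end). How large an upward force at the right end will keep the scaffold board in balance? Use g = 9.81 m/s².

Choose the left end as the axis so the unknown pivot reaction has zero arm there.
Beam weight: 12.5 × 9.81 = 122.6 N down at 1.255 m → arm 1.255 m, τ = 122.6 × 1.255 = 153.9 N·m clockwise.
Bag of cement: 43 × 9.81 = 421.8 N down at 2.11 m → arm 2.11 m, τ = 421.8 × 2.11 = 890 N·m clockwise.
Load: 66.6 × 9.81 = 653.3 N down at 0.903 m → arm 0.903 m, τ = 653.3 × 0.903 = 589.9 N·m clockwise.
Potted plant: 2 × 9.81 = 19.62 N down at 1.22 m → arm 1.22 m, τ = 19.62 × 1.22 = 23.94 N·m clockwise.
Net moment of the loads = 1658 N·m clockwise.
The upward force F acts at the right end, arm 2.51 m, giving F × 2.51 counterclockwise.
For rotational equilibrium, F × 2.51 = 1658, so F = 1658 / 2.51 = 661 N.

F ≈ 661 N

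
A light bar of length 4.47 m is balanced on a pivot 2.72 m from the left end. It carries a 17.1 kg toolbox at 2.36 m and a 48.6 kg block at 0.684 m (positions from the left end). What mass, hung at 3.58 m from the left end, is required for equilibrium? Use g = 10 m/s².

m ≈ 122 kg

About the pivot (at 2.72 m from the left end):
Toolbox: 17.1 × 10 = 171 N down at 2.36 m → arm 0.36 m, τ = 171 × 0.36 = 61.56 N·m counterclockwise.
Block: 48.6 × 10 = 486 N down at 0.684 m → arm 2.036 m, τ = 486 × 2.036 = 989.5 N·m counterclockwise.
Net moment of known loads = 1051 N·m counterclockwise.
An unknown mass m at 3.58 m has arm 0.86 m; its moment is m·g·0.86 clockwise.
Setting net torque to zero: m × 10 × 0.86 = 1051 → m = 1051 / (10 × 0.86) = 122 kg.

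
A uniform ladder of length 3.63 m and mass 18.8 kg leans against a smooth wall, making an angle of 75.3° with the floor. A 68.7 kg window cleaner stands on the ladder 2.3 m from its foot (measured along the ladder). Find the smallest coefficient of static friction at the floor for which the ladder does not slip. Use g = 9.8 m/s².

μ_min ≈ 0.159

Choose the foot of the ladder as the axis so the floor normal and friction both act there and drop out.
Ladder weight 18.8×9.8 = 184.2 N acts at 1.815 m along the ladder; its horizontal arm is 1.815·cos75.3° = 0.4606 m → τ = 84.84 N·m clockwise.
Window cleaner: 68.7×9.8 = 673.3 N at 2.3 m → arm 0.5836 m → τ = 392.9 N·m clockwise.
Wall normal N acts horizontally at the top; its moment arm is the height L sinθ = 3.63·sin75.3° = 3.511 m, counterclockwise.
Setting net torque to zero: N × 3.511 = 477.7 → N = 136.1 N.
ΣFx = 0 ⇒ f = N_wall = 136.1 N. ΣFy = 0 ⇒ N_floor = 857.5 N.
μ_min = f / N_floor = 136.1 / 857.5 = 0.159.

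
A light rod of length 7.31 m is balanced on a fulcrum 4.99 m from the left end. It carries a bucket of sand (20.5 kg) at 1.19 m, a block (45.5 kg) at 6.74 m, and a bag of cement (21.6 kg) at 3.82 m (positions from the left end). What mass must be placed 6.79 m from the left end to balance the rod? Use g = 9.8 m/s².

About the fulcrum (at 4.99 m from the left end):
Bucket of sand: 20.5 × 9.8 = 200.9 N down at 1.19 m → arm 3.8 m, τ = 200.9 × 3.8 = 763.4 N·m counterclockwise.
Block: 45.5 × 9.8 = 445.9 N down at 6.74 m → arm 1.75 m, τ = 445.9 × 1.75 = 780.3 N·m clockwise.
Bag of cement: 21.6 × 9.8 = 211.7 N down at 3.82 m → arm 1.17 m, τ = 211.7 × 1.17 = 247.7 N·m counterclockwise.
Net moment of known loads = 230.8 N·m counterclockwise.
An unknown mass m at 6.79 m has arm 1.8 m; its moment is m·g·1.8 clockwise.
Setting net torque to zero: m × 9.8 × 1.8 = 230.8 → m = 230.8 / (9.8 × 1.8) = 13.1 kg.

m ≈ 13.1 kg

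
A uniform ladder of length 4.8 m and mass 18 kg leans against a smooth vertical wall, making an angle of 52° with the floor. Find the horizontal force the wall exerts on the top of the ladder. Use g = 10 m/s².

N_wall ≈ 70.3 N

Take moments about the foot of the ladder.
Ladder weight 18×10 = 180 N acts at 2.4 m along the ladder; its horizontal arm is 2.4·cos52° = 1.478 m → τ = 266 N·m clockwise.
Wall normal N acts horizontally at the top; its moment arm is the height L sinθ = 4.8·sin52° = 3.782 m, counterclockwise.
For rotational equilibrium, N × 3.782 = 266, so N = 70.3 N.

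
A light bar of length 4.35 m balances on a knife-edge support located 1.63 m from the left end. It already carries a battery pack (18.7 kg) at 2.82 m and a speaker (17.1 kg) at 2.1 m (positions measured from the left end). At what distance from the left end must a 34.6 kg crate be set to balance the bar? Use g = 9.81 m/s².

Taking torques about the knife-edge support (at 1.63 m from the left end):
Battery pack: 18.7 × 9.81 = 183.4 N down at 2.82 m → arm 1.19 m, τ = 183.4 × 1.19 = 218.2 N·m clockwise.
Speaker: 17.1 × 9.81 = 167.8 N down at 2.1 m → arm 0.47 m, τ = 167.8 × 0.47 = 78.87 N·m clockwise.
Net moment of existing loads = 297.1 N·m clockwise.
The crate weighs 34.6 × 9.81 = 339.4 N and must supply an equal counterclockwise moment, so its lever arm about the knife-edge support is 297.1 / 339.4 = 0.875 m.
That puts it at 1.63 − 0.875 = 0.755 m from the left end.

x ≈ 0.755 m from the left end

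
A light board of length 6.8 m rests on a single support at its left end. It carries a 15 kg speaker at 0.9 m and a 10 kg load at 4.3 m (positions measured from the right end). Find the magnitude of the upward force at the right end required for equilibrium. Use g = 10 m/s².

F ≈ 167 N

Taking torques about the left end:
Speaker: 15 × 10 = 150 N down at 0.9 m → arm 5.9 m, τ = 150 × 5.9 = 885 N·m clockwise.
Load: 10 × 10 = 100 N down at 4.3 m → arm 2.5 m, τ = 100 × 2.5 = 250 N·m clockwise.
Net moment of the loads = 1135 N·m clockwise.
The upward force F acts at the right end, arm 6.8 m, giving F × 6.8 counterclockwise.
Setting net torque to zero: F × 6.8 = 1135 → F = 1135 / 6.8 = 167 N.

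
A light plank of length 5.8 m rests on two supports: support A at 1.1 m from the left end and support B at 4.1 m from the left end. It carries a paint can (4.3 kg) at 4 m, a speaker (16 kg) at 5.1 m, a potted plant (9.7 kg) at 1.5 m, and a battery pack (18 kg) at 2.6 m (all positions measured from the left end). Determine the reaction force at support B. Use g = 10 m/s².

Take moments about support A.
Paint can: 4.3 × 10 = 43 N down at 4 m → arm 2.9 m, τ = 43 × 2.9 = 124.7 N·m clockwise.
Speaker: 16 × 10 = 160 N down at 5.1 m → arm 4 m, τ = 160 × 4 = 640 N·m clockwise.
Potted plant: 9.7 × 10 = 97 N down at 1.5 m → arm 0.4 m, τ = 97 × 0.4 = 38.8 N·m clockwise.
Battery pack: 18 × 10 = 180 N down at 2.6 m → arm 1.5 m, τ = 180 × 1.5 = 270 N·m clockwise.
Net load moment about support A = 1074 N·m clockwise.
Reaction R at support B is upward at 4.1 m, arm 3 m → moment R × 3 counterclockwise.
Στ = 0 ⇒ R × 3 = 1074 ⇒ R = 358 N.

R_B ≈ 358 N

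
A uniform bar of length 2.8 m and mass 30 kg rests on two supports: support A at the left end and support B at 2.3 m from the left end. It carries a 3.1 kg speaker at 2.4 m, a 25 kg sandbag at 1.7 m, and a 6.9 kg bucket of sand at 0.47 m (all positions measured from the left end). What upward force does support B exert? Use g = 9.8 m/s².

Sum moments about support A (its reaction then has zero moment arm).
Beam weight: 30 × 9.8 = 294 N down at 1.4 m → arm 1.4 m, τ = 294 × 1.4 = 411.6 N·m clockwise.
Speaker: 3.1 × 9.8 = 30.38 N down at 2.4 m → arm 2.4 m, τ = 30.38 × 2.4 = 72.91 N·m clockwise.
Sandbag: 25 × 9.8 = 245 N down at 1.7 m → arm 1.7 m, τ = 245 × 1.7 = 416.5 N·m clockwise.
Bucket of sand: 6.9 × 9.8 = 67.62 N down at 0.47 m → arm 0.47 m, τ = 67.62 × 0.47 = 31.78 N·m clockwise.
Net load moment about support A = 932.8 N·m clockwise.
Reaction R at support B is upward at 2.3 m, arm 2.3 m → moment R × 2.3 counterclockwise.
Balancing moments: R × 2.3 = 932.8, giving R = 406 N.

R_B ≈ 406 N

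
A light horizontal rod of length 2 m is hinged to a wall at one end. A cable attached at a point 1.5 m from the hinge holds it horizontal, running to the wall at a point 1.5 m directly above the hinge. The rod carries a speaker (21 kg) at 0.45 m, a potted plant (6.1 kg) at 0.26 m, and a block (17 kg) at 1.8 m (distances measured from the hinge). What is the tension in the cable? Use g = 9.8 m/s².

T ≈ 385 N

Sum moments about the hinge (the unknown hinge reaction has zero arm there).
Speaker: 21 × 9.8 = 205.8 N down at 0.45 m → arm 0.45 m, τ = 205.8 × 0.45 = 92.61 N·m clockwise.
Potted plant: 6.1 × 9.8 = 59.78 N down at 0.26 m → arm 0.26 m, τ = 59.78 × 0.26 = 15.54 N·m clockwise.
Block: 17 × 9.8 = 166.6 N down at 1.8 m → arm 1.8 m, τ = 166.6 × 1.8 = 299.9 N·m clockwise.
Total clockwise load moment = 408 N·m.
The cable tension T acts at 1.5 m; only its component perpendicular to the rod, T sinθ, produces torque. sinθ = h/√(h²+d²) = 1.5/√(1.5²+1.5²) = 0.7071.
Setting net torque to zero: T × 1.5 × 0.7071 = 408 → T = 408 / 1.061 = 385 N.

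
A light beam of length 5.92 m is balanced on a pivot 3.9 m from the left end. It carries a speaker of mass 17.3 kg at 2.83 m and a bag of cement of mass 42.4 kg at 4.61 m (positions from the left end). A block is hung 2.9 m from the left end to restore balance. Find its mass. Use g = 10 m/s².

m ≈ 11.6 kg

Taking torques about the pivot (at 3.9 m from the left end):
Speaker: 17.3 × 10 = 173 N down at 2.83 m → arm 1.07 m, τ = 173 × 1.07 = 185.1 N·m counterclockwise.
Bag of cement: 42.4 × 10 = 424 N down at 4.61 m → arm 0.71 m, τ = 424 × 0.71 = 301 N·m clockwise.
Net moment of known loads = 115.9 N·m clockwise.
An unknown mass m at 2.9 m has arm 1 m; its moment is m·g·1 counterclockwise.
Στ = 0 ⇒ m × 10 × 1 = 115.9 ⇒ m = 115.9 / (10 × 1) = 11.6 kg.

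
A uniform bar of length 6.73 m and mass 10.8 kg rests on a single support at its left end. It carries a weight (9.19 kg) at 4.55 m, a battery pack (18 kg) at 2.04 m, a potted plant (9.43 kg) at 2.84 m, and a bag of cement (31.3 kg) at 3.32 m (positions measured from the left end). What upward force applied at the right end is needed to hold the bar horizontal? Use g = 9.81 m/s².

Choose the left end as the axis so the unknown pivot reaction has zero arm there.
Beam weight: 10.8 × 9.81 = 105.9 N down at 3.365 m → arm 3.365 m, τ = 105.9 × 3.365 = 356.4 N·m clockwise.
Weight: 9.19 × 9.81 = 90.15 N down at 4.55 m → arm 4.55 m, τ = 90.15 × 4.55 = 410.2 N·m clockwise.
Battery pack: 18 × 9.81 = 176.6 N down at 2.04 m → arm 2.04 m, τ = 176.6 × 2.04 = 360.3 N·m clockwise.
Potted plant: 9.43 × 9.81 = 92.51 N down at 2.84 m → arm 2.84 m, τ = 92.51 × 2.84 = 262.7 N·m clockwise.
Bag of cement: 31.3 × 9.81 = 307.1 N down at 3.32 m → arm 3.32 m, τ = 307.1 × 3.32 = 1020 N·m clockwise.
Net moment of the loads = 2410 N·m clockwise.
The upward force F acts at the right end, arm 6.73 m, giving F × 6.73 counterclockwise.
Στ = 0 ⇒ F × 6.73 = 2410 ⇒ F = 2410 / 6.73 = 358 N.

F ≈ 358 N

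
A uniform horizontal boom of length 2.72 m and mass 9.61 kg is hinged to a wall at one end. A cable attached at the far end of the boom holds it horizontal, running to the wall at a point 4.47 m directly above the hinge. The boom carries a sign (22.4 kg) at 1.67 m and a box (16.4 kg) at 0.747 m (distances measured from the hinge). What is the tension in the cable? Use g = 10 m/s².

Choose the hinge as the axis so the unknown hinge reaction has zero arm there.
Beam weight: 9.61 × 10 = 96.1 N down at 1.36 m → arm 1.36 m, τ = 96.1 × 1.36 = 130.7 N·m clockwise.
Sign: 22.4 × 10 = 224 N down at 1.67 m → arm 1.67 m, τ = 224 × 1.67 = 374.1 N·m clockwise.
Box: 16.4 × 10 = 164 N down at 0.747 m → arm 0.747 m, τ = 164 × 0.747 = 122.5 N·m clockwise.
Total clockwise load moment = 627.3 N·m.
The cable tension T acts at 2.72 m; only its component perpendicular to the boom, T sinθ, produces torque. sinθ = h/√(h²+d²) = 4.47/√(4.47²+2.72²) = 0.8543.
Balancing moments: T × 2.72 × 0.8543 = 627.3, giving T = 627.3 / 2.324 = 270 N.

T ≈ 270 N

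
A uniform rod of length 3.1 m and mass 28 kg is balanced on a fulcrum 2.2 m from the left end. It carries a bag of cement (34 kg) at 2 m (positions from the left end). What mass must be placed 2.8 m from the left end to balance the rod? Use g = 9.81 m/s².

Taking torques about the fulcrum (at 2.2 m from the left end):
Beam weight: 28 × 9.81 = 274.7 N down at 1.55 m → arm 0.65 m, τ = 274.7 × 0.65 = 178.6 N·m counterclockwise.
Bag of cement: 34 × 9.81 = 333.5 N down at 2 m → arm 0.2 m, τ = 333.5 × 0.2 = 66.7 N·m counterclockwise.
Net moment of known loads = 245.3 N·m counterclockwise.
An unknown mass m at 2.8 m has arm 0.6 m; its moment is m·g·0.6 clockwise.
Setting net torque to zero: m × 9.81 × 0.6 = 245.3 → m = 245.3 / (9.81 × 0.6) = 41.7 kg.

m ≈ 41.7 kg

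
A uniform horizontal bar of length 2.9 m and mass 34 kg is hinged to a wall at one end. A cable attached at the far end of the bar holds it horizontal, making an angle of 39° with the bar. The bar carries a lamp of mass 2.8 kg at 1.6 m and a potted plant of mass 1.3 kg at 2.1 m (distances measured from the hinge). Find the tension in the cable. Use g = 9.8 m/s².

Take moments about the hinge.
Beam weight: 34 × 9.8 = 333.2 N down at 1.45 m → arm 1.45 m, τ = 333.2 × 1.45 = 483.1 N·m clockwise.
Lamp: 2.8 × 9.8 = 27.44 N down at 1.6 m → arm 1.6 m, τ = 27.44 × 1.6 = 43.9 N·m clockwise.
Potted plant: 1.3 × 9.8 = 12.74 N down at 2.1 m → arm 2.1 m, τ = 12.74 × 2.1 = 26.75 N·m clockwise.
Total clockwise load moment = 553.8 N·m.
The cable tension T acts at 2.9 m; only its component perpendicular to the bar, T sinθ, produces torque. sin 39° = 0.6293.
Setting net torque to zero: T × 2.9 × 0.6293 = 553.8 → T = 553.8 / 1.825 = 303 N.

T ≈ 303 N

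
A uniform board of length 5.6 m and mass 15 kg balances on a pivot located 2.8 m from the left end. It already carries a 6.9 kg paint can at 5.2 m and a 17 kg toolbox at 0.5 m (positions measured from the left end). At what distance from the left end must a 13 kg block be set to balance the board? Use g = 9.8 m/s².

x ≈ 4.53 m from the left end

Take moments about the pivot (at 2.8 m from the left end).
Beam weight: acts at the pivot, moment arm 0 → no torque.
Paint can: 6.9 × 9.8 = 67.62 N down at 5.2 m → arm 2.4 m, τ = 67.62 × 2.4 = 162.3 N·m clockwise.
Toolbox: 17 × 9.8 = 166.6 N down at 0.5 m → arm 2.3 m, τ = 166.6 × 2.3 = 383.2 N·m counterclockwise.
Net moment of existing loads = 220.9 N·m counterclockwise.
The block weighs 13 × 9.8 = 127.4 N and must supply an equal clockwise moment, so its lever arm about the pivot is 220.9 / 127.4 = 1.73 m.
That puts it at 2.8 + 1.73 = 4.53 m from the left end.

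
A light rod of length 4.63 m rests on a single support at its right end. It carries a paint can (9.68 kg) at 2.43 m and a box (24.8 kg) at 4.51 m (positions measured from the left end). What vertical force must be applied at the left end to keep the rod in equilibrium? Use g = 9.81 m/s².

F ≈ 51.4 N

About the right end:
Paint can: 9.68 × 9.81 = 94.96 N down at 2.43 m → arm 2.2 m, τ = 94.96 × 2.2 = 208.9 N·m counterclockwise.
Box: 24.8 × 9.81 = 243.3 N down at 4.51 m → arm 0.12 m, τ = 243.3 × 0.12 = 29.2 N·m counterclockwise.
Net moment of the loads = 238.1 N·m counterclockwise.
The upward force F acts at the left end, arm 4.63 m, giving F × 4.63 clockwise.
Setting net torque to zero: F × 4.63 = 238.1 → F = 238.1 / 4.63 = 51.4 N.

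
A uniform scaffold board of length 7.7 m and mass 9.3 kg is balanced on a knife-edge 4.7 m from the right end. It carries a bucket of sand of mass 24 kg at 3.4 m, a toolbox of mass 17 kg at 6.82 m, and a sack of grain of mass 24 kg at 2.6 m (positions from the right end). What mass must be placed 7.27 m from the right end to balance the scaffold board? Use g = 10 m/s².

Taking torques about the knife-edge (at 4.7 m from the right end):
Beam weight: 9.3 × 10 = 93 N down at 3.85 m → arm 0.85 m, τ = 93 × 0.85 = 79.05 N·m clockwise.
Bucket of sand: 24 × 10 = 240 N down at 3.4 m → arm 1.3 m, τ = 240 × 1.3 = 312 N·m clockwise.
Toolbox: 17 × 10 = 170 N down at 6.82 m → arm 2.12 m, τ = 170 × 2.12 = 360.4 N·m counterclockwise.
Sack of grain: 24 × 10 = 240 N down at 2.6 m → arm 2.1 m, τ = 240 × 2.1 = 504 N·m clockwise.
Net moment of known loads = 534.7 N·m clockwise.
An unknown mass m at 7.27 m has arm 2.57 m; its moment is m·g·2.57 counterclockwise.
Setting net torque to zero: m × 10 × 2.57 = 534.7 → m = 534.7 / (10 × 2.57) = 20.8 kg.

m ≈ 20.8 kg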